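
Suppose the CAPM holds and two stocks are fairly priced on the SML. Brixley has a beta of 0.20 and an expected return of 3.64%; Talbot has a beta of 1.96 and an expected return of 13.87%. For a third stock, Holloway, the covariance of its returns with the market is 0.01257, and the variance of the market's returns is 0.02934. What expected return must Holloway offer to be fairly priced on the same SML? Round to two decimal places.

MRP = (13.87% − 3.64%) / (1.96 − 0.20) = 5.8125%
R_f = 3.64% − 0.20 × 5.8125% = 2.4775%
β_Holloway = Cov / Var(R_m) = 0.01257 / 0.02934 = 0.4284
E(R_Holloway) = R_f + β × MRP = 2.4775% + 0.4284 × 5.8125% = 4.97%

4.97%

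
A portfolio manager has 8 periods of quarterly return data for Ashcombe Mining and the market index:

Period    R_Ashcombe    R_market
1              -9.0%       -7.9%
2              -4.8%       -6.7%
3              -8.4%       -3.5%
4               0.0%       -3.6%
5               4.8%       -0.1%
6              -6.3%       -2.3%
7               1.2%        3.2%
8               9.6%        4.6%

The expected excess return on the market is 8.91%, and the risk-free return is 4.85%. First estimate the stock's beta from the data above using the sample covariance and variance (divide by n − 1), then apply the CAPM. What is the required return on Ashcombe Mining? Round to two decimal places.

15.88%

Mean R_i = (-9.0 − 4.8 − 8.4 + 0.0 + 4.8 − 6.3 + 1.2 + 9.6) / 8 = -1.6125%
Mean R_m = (-7.9 − 6.7 − 3.5 − 3.6 − 0.1 − 2.3 + 3.2 + 4.6) / 8 = -2.0375%
Σ(R_i − R̄_i)(R_m − R̄_m) = 168.3863  ⇒  Cov = 168.3863 / 7 = 24.0552
Σ(R_m − R̄_m)² = 135.9988  ⇒  Var(R_m) = 135.9988 / 7 = 19.4284
β = Cov / Var(R_m) = 24.0552 / 19.4284 = 1.2381
E(R) = R_f + β × MRP = 4.85% + 1.2381 × 8.91% = 15.88%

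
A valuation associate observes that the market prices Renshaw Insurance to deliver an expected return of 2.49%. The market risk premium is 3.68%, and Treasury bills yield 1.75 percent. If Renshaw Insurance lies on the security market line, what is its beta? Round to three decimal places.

0.201

β = (E(R) − R_f) / MRP = (2.49% − 1.75%) / 3.68% = 0.74% / 3.68% = 0.201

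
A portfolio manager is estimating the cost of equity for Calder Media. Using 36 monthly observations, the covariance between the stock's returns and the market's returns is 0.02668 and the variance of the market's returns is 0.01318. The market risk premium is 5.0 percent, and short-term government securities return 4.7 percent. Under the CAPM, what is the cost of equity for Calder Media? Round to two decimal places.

β = Cov(R_i, R_m) / Var(R_m) = 0.02668 / 0.01318 = 2.0243
E(R) = R_f + β × MRP = 4.7% + 2.0243 × 5.0% = 14.82%

14.82%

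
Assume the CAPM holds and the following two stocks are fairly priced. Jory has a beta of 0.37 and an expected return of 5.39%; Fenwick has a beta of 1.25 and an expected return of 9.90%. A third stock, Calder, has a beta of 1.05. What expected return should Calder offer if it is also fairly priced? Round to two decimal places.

MRP (SML slope) = (9.90% − 5.39%) / (1.25 − 0.37) = 4.51% / 0.88 = 5.1250%
R_f (intercept) = 5.39% − 0.37 × 5.1250% = 3.4938%
E(R_Calder) = R_f + β × MRP = 3.4938% + 1.05 × 5.1250% = 8.88%

8.88%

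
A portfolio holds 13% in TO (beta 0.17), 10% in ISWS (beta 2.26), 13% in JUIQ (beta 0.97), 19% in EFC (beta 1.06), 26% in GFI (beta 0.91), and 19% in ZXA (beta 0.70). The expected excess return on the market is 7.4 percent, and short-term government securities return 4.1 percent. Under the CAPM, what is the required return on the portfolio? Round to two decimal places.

β_P = Σ w_i β_i = 0.13×0.17 + 0.10×2.26 + 0.13×0.97 + 0.19×1.06 + 0.26×0.91 + 0.19×0.70 = 0.9452
E(R_P) = R_f + β_P × MRP = 4.1% + 0.9452 × 7.4% = 11.09%

11.09%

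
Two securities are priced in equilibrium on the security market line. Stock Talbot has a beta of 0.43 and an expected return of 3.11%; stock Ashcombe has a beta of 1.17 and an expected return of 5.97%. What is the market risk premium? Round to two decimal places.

3.86%

Both satisfy E(R) = R_f + β·MRP, so the slope of the SML is
MRP = (5.97% − 3.11%) / (1.17 − 0.43) = 2.86% / 0.74 = 3.8649%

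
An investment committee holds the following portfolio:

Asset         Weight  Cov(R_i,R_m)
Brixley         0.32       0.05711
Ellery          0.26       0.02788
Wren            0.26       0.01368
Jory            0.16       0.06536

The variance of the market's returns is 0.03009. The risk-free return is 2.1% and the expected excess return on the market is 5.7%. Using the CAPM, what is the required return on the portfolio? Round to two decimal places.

β_Brixley = 0.05711 / 0.03009 = 1.8980
β_Ellery = 0.02788 / 0.03009 = 0.9266
β_Wren = 0.01368 / 0.03009 = 0.4546
β_Jory = 0.06536 / 0.03009 = 2.1722
β_P = Σ w_i β_i = 0.32×1.8980 + 0.26×0.9266 + 0.26×0.4546 + 0.16×2.1722 = 1.3140
E(R_P) = R_f + β_P × MRP = 2.1% + 1.3140 × 5.7% = 9.59%

9.59%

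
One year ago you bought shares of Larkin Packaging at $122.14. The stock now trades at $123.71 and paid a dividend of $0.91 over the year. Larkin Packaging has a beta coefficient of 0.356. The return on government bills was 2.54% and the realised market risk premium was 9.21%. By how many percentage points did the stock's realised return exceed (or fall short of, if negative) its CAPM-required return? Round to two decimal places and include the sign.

-3.79%

Realised HPR = (P1 + D1 − P0) / P0 = (123.71 + 0.91 − 122.14) / 122.14 = 2.48 / 122.14 = 2.0305%
CAPM required = R_f + β·MRP = 2.54% + 0.356 × 9.21% = 5.81876%
α = realised − required = 2.0305% − 5.81876% = -3.79%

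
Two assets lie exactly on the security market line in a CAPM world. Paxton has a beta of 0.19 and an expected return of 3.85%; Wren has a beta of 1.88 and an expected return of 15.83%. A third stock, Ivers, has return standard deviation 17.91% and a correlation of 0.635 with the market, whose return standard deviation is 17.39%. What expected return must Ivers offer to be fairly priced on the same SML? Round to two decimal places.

7.14%

MRP = (15.83% − 3.85%) / (1.88 − 0.19) = 7.0888%
R_f = 3.85% − 0.19 × 7.0888% = 2.5031%
β_Ivers = ρ·σ_i/σ_m = 0.635 × 17.91 / 17.39 = 0.6540
E(R_Ivers) = R_f + β × MRP = 2.5031% + 0.6540 × 7.0888% = 7.14%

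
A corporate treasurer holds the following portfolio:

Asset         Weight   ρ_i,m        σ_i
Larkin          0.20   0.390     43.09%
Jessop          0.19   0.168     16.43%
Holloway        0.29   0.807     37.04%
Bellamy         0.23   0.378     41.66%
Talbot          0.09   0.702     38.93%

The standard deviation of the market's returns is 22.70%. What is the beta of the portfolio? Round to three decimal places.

0.821

β_Larkin = 0.390 × 43.09% / 22.70% = 0.7403
β_Jessop = 0.168 × 16.43% / 22.70% = 0.1216
β_Holloway = 0.807 × 37.04% / 22.70% = 1.3168
β_Bellamy = 0.378 × 41.66% / 22.70% = 0.6937
β_Talbot = 0.702 × 38.93% / 22.70% = 1.2039
β_P = Σ w_i β_i = 0.20×0.7403 + 0.19×0.1216 + 0.29×1.3168 + 0.23×0.6937 + 0.09×1.2039 = 0.8209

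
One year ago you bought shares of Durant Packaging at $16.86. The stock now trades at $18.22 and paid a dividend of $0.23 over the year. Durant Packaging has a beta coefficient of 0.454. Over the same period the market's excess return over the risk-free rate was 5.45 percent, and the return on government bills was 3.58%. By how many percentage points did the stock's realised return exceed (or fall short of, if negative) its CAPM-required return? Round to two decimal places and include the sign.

Realised HPR = (P1 + D1 − P0) / P0 = (18.22 + 0.23 − 16.86) / 16.86 = 1.59 / 16.86 = 9.4306%
CAPM required = R_f + β·MRP = 3.58% + 0.454 × 5.45% = 6.05430%
α = realised − required = 9.4306% − 6.05430% = +3.38%

+3.38%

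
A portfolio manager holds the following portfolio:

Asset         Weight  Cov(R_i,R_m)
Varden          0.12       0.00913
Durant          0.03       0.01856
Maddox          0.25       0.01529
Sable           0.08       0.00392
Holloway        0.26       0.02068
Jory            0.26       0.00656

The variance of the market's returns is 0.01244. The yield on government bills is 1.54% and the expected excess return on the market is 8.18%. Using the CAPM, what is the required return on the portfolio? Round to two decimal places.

10.00%

β_Varden = 0.00913 / 0.01244 = 0.7339
β_Durant = 0.01856 / 0.01244 = 1.4920
β_Maddox = 0.01529 / 0.01244 = 1.2291
β_Sable = 0.00392 / 0.01244 = 0.3151
β_Holloway = 0.02068 / 0.01244 = 1.6624
β_Jory = 0.00656 / 0.01244 = 0.5273
β_P = Σ w_i β_i = 0.12×0.7339 + 0.03×1.4920 + 0.25×1.2291 + 0.08×0.3151 + 0.26×1.6624 + 0.26×0.5273 = 1.0346
E(R_P) = R_f + β_P × MRP = 1.54% + 1.0346 × 8.18% = 10.00%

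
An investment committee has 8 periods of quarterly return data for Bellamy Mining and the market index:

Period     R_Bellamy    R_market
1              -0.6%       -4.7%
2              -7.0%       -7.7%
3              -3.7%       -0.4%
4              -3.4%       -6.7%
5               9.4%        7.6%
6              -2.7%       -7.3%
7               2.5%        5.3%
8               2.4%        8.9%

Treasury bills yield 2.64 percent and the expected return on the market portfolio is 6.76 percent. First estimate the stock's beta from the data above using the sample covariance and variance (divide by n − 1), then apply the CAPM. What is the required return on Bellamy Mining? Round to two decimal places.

5.11%

Mean R_i = (-0.6 − 7.0 − 3.7 − 3.4 + 9.4 − 2.7 + 2.5 + 2.4) / 8 = -0.3875%
Mean R_m = (-4.7 − 7.7 − 0.4 − 6.7 + 7.6 − 7.3 + 5.3 + 8.9) / 8 = -0.6250%
Σ(R_i − R̄_i)(R_m − R̄_m) = 204.8025  ⇒  Cov = 204.8025 / 7 = 29.2575
Σ(R_m − R̄_m)² = 341.6550  ⇒  Var(R_m) = 341.6550 / 7 = 48.8079
β = Cov / Var(R_m) = 29.2575 / 48.8079 = 0.5994
MRP = 6.76% − 2.64% = 4.12%
E(R) = R_f + β × MRP = 2.64% + 0.5994 × 4.12% = 5.11%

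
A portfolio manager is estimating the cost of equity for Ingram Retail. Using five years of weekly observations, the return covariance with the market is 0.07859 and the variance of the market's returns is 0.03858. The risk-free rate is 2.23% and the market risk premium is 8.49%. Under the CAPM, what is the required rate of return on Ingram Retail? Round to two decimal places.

19.52%

β = Cov(R_i, R_m) / Var(R_m) = 0.07859 / 0.03858 = 2.0371
E(R) = R_f + β × MRP = 2.23% + 2.0371 × 8.49% = 19.52%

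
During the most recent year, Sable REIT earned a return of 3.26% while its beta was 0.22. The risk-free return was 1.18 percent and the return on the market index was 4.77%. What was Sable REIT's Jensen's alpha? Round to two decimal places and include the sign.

+1.29%

Market excess return = 4.77% − 1.18% = 3.59%
CAPM benchmark = R_f + β(R_m − R_f) = 1.18% + 0.22 × 3.59% = 1.9698%
α = actual − benchmark = 3.26% − 1.9698% = +1.29%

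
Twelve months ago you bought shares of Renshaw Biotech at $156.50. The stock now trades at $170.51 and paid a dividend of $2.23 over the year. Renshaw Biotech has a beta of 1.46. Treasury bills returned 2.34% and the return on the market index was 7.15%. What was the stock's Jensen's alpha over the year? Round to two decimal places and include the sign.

Realised HPR = (P1 + D1 − P0) / P0 = (170.51 + 2.23 − 156.50) / 156.50 = 16.24 / 156.50 = 10.3770%
MRP = 7.15% − 2.34% = 4.81%
CAPM required = R_f + β·MRP = 2.34% + 1.46 × 4.81% = 9.3626%
α = realised − required = 10.3770% − 9.3626% = +1.01%

+1.01%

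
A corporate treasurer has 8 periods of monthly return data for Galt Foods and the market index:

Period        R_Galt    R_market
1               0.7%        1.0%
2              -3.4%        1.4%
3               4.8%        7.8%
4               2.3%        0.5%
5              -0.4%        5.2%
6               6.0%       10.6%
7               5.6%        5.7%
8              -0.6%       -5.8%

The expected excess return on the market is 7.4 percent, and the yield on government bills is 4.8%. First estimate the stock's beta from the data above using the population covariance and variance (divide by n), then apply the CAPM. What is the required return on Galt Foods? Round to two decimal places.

8.12%

Mean R_i = (0.7 − 3.4 + 4.8 + 2.3 − 0.4 + 6.0 + 5.6 − 0.6) / 8 = 1.8750%
Mean R_m = (1.0 + 1.4 + 7.8 + 0.5 + 5.2 + 10.6 + 5.7 − 5.8) / 8 = 3.3000%
Σ(R_i − R̄_i)(R_m − R̄_m) = 81.9500  ⇒  Cov = 81.9500 / 8 = 10.2438
Σ(R_m − R̄_m)² = 182.4600  ⇒  Var(R_m) = 182.4600 / 8 = 22.8075
β = Cov / Var(R_m) = 10.2438 / 22.8075 = 0.4491
E(R) = R_f + β × MRP = 4.8% + 0.4491 × 7.4% = 8.12%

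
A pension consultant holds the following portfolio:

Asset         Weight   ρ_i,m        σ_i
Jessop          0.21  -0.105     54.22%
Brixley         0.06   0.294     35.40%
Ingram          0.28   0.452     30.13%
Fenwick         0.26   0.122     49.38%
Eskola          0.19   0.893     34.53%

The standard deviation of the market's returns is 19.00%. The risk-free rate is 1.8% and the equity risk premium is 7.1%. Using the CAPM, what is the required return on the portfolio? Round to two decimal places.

5.79%

β_Jessop = -0.105 × 54.22% / 19.00% = -0.2996
β_Brixley = 0.294 × 35.40% / 19.00% = 0.5478
β_Ingram = 0.452 × 30.13% / 19.00% = 0.7168
β_Fenwick = 0.122 × 49.38% / 19.00% = 0.3171
β_Eskola = 0.893 × 34.53% / 19.00% = 1.6229
β_P = Σ w_i β_i = 0.21×-0.2996 + 0.06×0.5478 + 0.28×0.7168 + 0.26×0.3171 + 0.19×1.6229 = 0.5615
E(R_P) = R_f + β_P × MRP = 1.8% + 0.5615 × 7.1% = 5.79%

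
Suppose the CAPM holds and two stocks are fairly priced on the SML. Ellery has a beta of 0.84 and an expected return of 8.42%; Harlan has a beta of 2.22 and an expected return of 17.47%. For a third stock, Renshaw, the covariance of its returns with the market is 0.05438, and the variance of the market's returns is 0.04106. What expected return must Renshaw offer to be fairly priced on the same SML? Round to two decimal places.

MRP = (17.47% − 8.42%) / (2.22 − 0.84) = 6.5580%
R_f = 8.42% − 0.84 × 6.5580% = 2.9113%
β_Renshaw = Cov / Var(R_m) = 0.05438 / 0.04106 = 1.3244
E(R_Renshaw) = R_f + β × MRP = 2.9113% + 1.3244 × 6.5580% = 11.60%

11.60%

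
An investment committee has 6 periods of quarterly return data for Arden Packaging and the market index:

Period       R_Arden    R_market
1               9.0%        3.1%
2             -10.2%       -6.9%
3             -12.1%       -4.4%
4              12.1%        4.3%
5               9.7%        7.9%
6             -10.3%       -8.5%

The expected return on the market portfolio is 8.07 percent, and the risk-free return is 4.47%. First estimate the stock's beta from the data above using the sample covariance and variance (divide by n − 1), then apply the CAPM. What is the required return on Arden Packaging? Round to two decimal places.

10.30%

Mean R_i = (9.0 − 10.2 − 12.1 + 12.1 + 9.7 − 10.3) / 6 = -0.3000%
Mean R_m = (3.1 − 6.9 − 4.4 + 4.3 + 7.9 − 8.5) / 6 = -0.7500%
Σ(R_i − R̄_i)(R_m − R̄_m) = 366.3800  ⇒  Cov = 366.3800 / 5 = 73.2760
Σ(R_m − R̄_m)² = 226.3550  ⇒  Var(R_m) = 226.3550 / 5 = 45.2710
β = Cov / Var(R_m) = 73.2760 / 45.2710 = 1.6186
MRP = 8.07% − 4.47% = 3.60%
E(R) = R_f + β × MRP = 4.47% + 1.6186 × 3.60% = 10.30%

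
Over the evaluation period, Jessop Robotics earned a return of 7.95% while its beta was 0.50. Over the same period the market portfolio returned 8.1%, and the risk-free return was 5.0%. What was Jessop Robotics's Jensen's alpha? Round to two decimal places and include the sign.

Market excess return = 8.1% − 5.0% = 3.10%
CAPM benchmark = R_f + β(R_m − R_f) = 5.0% + 0.50 × 3.1% = 6.5500%
α = actual − benchmark = 7.95% − 6.5500% = +1.40%

+1.40%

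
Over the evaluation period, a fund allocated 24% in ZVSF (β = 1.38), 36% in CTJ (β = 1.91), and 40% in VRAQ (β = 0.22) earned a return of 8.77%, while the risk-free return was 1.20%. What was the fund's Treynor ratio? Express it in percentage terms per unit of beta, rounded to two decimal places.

6.84%

β_P = 0.24×1.38 + 0.36×1.91 + 0.40×0.22 = 1.1068
Treynor = (R_P − R_f) / β_P = (8.77% − 1.20%) / 1.1068 = 7.57% / 1.1068 = 6.84%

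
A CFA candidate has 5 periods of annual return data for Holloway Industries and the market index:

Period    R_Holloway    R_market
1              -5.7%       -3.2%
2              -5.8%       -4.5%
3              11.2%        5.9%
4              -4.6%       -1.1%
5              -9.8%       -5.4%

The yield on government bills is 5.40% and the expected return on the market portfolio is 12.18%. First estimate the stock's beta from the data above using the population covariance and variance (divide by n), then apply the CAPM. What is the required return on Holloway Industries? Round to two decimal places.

17.32%

Mean R_i = (-5.7 − 5.8 + 11.2 − 4.6 − 9.8) / 5 = -2.9400%
Mean R_m = (-3.2 − 4.5 + 5.9 − 1.1 − 5.4) / 5 = -1.6600%
Σ(R_i − R̄_i)(R_m − R̄_m) = 143.9980  ⇒  Cov = 143.9980 / 5 = 28.7996
Σ(R_m − R̄_m)² = 81.8920  ⇒  Var(R_m) = 81.8920 / 5 = 16.3784
β = Cov / Var(R_m) = 28.7996 / 16.3784 = 1.7584
MRP = 12.18% − 5.40% = 6.78%
E(R) = R_f + β × MRP = 5.40% + 1.7584 × 6.78% = 17.32%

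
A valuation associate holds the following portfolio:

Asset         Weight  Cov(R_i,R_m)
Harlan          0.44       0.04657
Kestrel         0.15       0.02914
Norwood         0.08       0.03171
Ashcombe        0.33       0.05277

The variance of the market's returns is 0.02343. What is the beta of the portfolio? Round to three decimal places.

β_Harlan = 0.04657 / 0.02343 = 1.9876
β_Kestrel = 0.02914 / 0.02343 = 1.2437
β_Norwood = 0.03171 / 0.02343 = 1.3534
β_Ashcombe = 0.05277 / 0.02343 = 2.2522
β_P = Σ w_i β_i = 0.44×1.9876 + 0.15×1.2437 + 0.08×1.3534 + 0.33×2.2522 = 1.9126

1.913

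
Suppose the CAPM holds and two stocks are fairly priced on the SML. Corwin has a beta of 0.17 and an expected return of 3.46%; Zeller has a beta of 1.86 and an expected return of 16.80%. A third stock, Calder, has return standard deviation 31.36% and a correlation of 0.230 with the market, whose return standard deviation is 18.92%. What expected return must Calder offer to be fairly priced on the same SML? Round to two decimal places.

MRP = (16.80% − 3.46%) / (1.86 − 0.17) = 7.8935%
R_f = 3.46% − 0.17 × 7.8935% = 2.1181%
β_Calder = ρ·σ_i/σ_m = 0.230 × 31.36 / 18.92 = 0.3812
E(R_Calder) = R_f + β × MRP = 2.1181% + 0.3812 × 7.8935% = 5.13%

5.13%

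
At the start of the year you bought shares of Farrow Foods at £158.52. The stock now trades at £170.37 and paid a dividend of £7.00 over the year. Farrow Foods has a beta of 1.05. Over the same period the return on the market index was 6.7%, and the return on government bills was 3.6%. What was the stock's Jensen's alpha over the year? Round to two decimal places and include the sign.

Realised HPR = (P1 + D1 − P0) / P0 = (170.37 + 7.00 − 158.52) / 158.52 = 18.85 / 158.52 = 11.8912%
MRP = 6.7% − 3.6% = 3.10%
CAPM required = R_f + β·MRP = 3.6% + 1.05 × 3.1% = 6.8550%
α = realised − required = 11.8912% − 6.8550% = +5.04%

+5.04%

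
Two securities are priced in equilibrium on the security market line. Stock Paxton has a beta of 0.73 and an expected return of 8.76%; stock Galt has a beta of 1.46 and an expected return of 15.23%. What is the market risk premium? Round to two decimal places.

Both satisfy E(R) = R_f + β·MRP, so the slope of the SML is
MRP = (15.23% − 8.76%) / (1.46 − 0.73) = 6.47% / 0.73 = 8.8630%

8.86%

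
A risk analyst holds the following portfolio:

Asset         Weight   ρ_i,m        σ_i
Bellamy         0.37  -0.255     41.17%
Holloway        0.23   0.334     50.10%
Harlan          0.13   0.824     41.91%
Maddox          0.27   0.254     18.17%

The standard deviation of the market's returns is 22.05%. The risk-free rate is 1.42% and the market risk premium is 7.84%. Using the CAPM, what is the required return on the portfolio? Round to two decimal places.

β_Bellamy = -0.255 × 41.17% / 22.05% = -0.4761
β_Holloway = 0.334 × 50.10% / 22.05% = 0.7589
β_Harlan = 0.824 × 41.91% / 22.05% = 1.5662
β_Maddox = 0.254 × 18.17% / 22.05% = 0.2093
β_P = Σ w_i β_i = 0.37×-0.4761 + 0.23×0.7589 + 0.13×1.5662 + 0.27×0.2093 = 0.2585
E(R_P) = R_f + β_P × MRP = 1.42% + 0.2585 × 7.84% = 3.45%

3.45%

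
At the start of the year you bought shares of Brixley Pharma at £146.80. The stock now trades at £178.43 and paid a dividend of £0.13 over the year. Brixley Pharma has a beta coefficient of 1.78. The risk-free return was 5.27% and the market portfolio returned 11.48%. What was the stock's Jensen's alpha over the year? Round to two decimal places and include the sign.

+5.31%

Realised HPR = (P1 + D1 − P0) / P0 = (178.43 + 0.13 − 146.80) / 146.80 = 31.76 / 146.80 = 21.6349%
MRP = 11.48% − 5.27% = 6.21%
CAPM required = R_f + β·MRP = 5.27% + 1.78 × 6.21% = 16.3238%
α = realised − required = 21.6349% − 16.3238% = +5.31%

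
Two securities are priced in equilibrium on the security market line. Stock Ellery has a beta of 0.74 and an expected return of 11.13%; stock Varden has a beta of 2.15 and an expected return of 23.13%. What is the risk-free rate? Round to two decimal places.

Both satisfy E(R) = R_f + β·MRP, so the slope of the SML is
MRP = (23.13% − 11.13%) / (2.15 − 0.74) = 12.00% / 1.41 = 8.5106%
R_f = E(R_Ellery) − β_Ellery·MRP = 11.13% − 0.74 × 8.5106% = 4.8322%

4.83%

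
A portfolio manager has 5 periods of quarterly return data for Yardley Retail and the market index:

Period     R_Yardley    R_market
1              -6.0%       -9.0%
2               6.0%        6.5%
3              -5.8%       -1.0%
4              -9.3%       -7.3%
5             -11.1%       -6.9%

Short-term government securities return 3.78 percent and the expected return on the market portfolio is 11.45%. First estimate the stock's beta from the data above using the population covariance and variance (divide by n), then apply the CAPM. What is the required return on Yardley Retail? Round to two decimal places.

Mean R_i = (-6.0 + 6.0 − 5.8 − 9.3 − 11.1) / 5 = -5.2400%
Mean R_m = (-9.0 + 6.5 − 1.0 − 7.3 − 6.9) / 5 = -3.5400%
Σ(R_i − R̄_i)(R_m − R̄_m) = 150.5320  ⇒  Cov = 150.5320 / 5 = 30.1064
Σ(R_m − R̄_m)² = 162.4920  ⇒  Var(R_m) = 162.4920 / 5 = 32.4984
β = Cov / Var(R_m) = 30.1064 / 32.4984 = 0.9264
MRP = 11.45% − 3.78% = 7.67%
E(R) = R_f + β × MRP = 3.78% + 0.9264 × 7.67% = 10.89%

10.89%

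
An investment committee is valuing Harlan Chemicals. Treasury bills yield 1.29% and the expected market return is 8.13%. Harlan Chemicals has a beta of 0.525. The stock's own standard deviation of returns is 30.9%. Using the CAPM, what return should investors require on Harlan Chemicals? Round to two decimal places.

4.88%

Market risk premium = E(R_m) − R_f = 8.13% − 1.29% = 6.84%
E(R) = R_f + β × MRP = 1.29% + 0.525 × 6.84% = 4.88%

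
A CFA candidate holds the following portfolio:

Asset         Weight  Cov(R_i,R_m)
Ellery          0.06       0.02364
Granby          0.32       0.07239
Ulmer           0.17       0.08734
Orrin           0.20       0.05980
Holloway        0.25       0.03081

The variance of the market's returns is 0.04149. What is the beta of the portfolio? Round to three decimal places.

1.424

β_Ellery = 0.02364 / 0.04149 = 0.5698
β_Granby = 0.07239 / 0.04149 = 1.7448
β_Ulmer = 0.08734 / 0.04149 = 2.1051
β_Orrin = 0.05980 / 0.04149 = 1.4413
β_Holloway = 0.03081 / 0.04149 = 0.7426
β_P = Σ w_i β_i = 0.06×0.5698 + 0.32×1.7448 + 0.17×2.1051 + 0.20×1.4413 + 0.25×0.7426 = 1.4243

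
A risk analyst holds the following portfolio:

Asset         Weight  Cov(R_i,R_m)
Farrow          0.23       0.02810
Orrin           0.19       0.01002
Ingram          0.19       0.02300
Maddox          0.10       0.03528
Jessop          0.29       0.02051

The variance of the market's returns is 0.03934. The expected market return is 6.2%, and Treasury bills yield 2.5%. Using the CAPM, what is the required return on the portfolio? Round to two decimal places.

4.59%

β_Farrow = 0.02810 / 0.03934 = 0.7143
β_Orrin = 0.01002 / 0.03934 = 0.2547
β_Ingram = 0.02300 / 0.03934 = 0.5846
β_Maddox = 0.03528 / 0.03934 = 0.8968
β_Jessop = 0.02051 / 0.03934 = 0.5214
β_P = Σ w_i β_i = 0.23×0.7143 + 0.19×0.2547 + 0.19×0.5846 + 0.10×0.8968 + 0.29×0.5214 = 0.5646
MRP = 6.2% − 2.5% = 3.70%
E(R_P) = R_f + β_P × MRP = 2.5% + 0.5646 × 3.7% = 4.59%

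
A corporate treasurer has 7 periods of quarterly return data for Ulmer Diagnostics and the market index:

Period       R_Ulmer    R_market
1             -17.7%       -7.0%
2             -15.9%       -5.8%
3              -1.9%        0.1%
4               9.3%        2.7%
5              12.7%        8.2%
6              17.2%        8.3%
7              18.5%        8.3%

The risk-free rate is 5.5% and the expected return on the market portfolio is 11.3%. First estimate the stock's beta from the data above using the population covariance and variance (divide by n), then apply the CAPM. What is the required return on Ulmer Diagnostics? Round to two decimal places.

Mean R_i = (-17.7 − 15.9 − 1.9 + 9.3 + 12.7 + 17.2 + 18.5) / 7 = 3.1714%
Mean R_m = (-7.0 − 5.8 + 0.1 + 2.7 + 8.2 + 8.3 + 8.3) / 7 = 2.1143%
Σ(R_i − R̄_i)(R_m − R̄_m) = 594.5529  ⇒  Cov = 594.5529 / 7 = 84.9361
Σ(R_m − R̄_m)² = 263.6686  ⇒  Var(R_m) = 263.6686 / 7 = 37.6669
β = Cov / Var(R_m) = 84.9361 / 37.6669 = 2.2549
MRP = 11.3% − 5.5% = 5.80%
E(R) = R_f + β × MRP = 5.5% + 2.2549 × 5.8% = 18.58%

18.58%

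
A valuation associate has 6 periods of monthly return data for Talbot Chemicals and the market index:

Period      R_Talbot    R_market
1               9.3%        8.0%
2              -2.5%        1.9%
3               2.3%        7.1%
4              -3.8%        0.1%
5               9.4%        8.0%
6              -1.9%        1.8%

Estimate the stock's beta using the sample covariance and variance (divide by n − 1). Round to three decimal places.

Mean R_i = (9.3 − 2.5 + 2.3 − 3.8 + 9.4 − 1.9) / 6 = 2.1333%
Mean R_m = (8.0 + 1.9 + 7.1 + 0.1 + 8.0 + 1.8) / 6 = 4.4833%
Σ(R_i − R̄_i)(R_m − R̄_m) = 99.9933  ⇒  Cov = 99.9933 / 5 = 19.9987
Σ(R_m − R̄_m)² = 64.6683  ⇒  Var(R_m) = 64.6683 / 5 = 12.9337
β = Cov / Var(R_m) = 19.9987 / 12.9337 = 1.5462

1.546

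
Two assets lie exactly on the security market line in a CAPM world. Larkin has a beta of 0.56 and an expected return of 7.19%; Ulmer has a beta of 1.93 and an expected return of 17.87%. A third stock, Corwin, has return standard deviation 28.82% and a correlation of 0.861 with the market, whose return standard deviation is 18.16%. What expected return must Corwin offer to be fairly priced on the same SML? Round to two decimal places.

MRP = (17.87% − 7.19%) / (1.93 − 0.56) = 7.7956%
R_f = 7.19% − 0.56 × 7.7956% = 2.8245%
β_Corwin = ρ·σ_i/σ_m = 0.861 × 28.82 / 18.16 = 1.3664
E(R_Corwin) = R_f + β × MRP = 2.8245% + 1.3664 × 7.7956% = 13.48%

13.48%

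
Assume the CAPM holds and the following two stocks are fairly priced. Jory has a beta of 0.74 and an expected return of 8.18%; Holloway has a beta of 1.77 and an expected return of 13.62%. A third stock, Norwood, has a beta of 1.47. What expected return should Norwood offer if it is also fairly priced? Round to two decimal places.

12.04%

MRP (SML slope) = (13.62% − 8.18%) / (1.77 − 0.74) = 5.44% / 1.03 = 5.2816%
R_f (intercept) = 8.18% − 0.74 × 5.2816% = 4.2716%
E(R_Norwood) = R_f + β × MRP = 4.2716% + 1.47 × 5.2816% = 12.04%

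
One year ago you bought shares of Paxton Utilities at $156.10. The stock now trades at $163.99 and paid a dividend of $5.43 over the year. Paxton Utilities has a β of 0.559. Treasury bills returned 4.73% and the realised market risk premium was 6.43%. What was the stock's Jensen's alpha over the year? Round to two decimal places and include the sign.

+0.21%

Realised HPR = (P1 + D1 − P0) / P0 = (163.99 + 5.43 − 156.10) / 156.10 = 13.32 / 156.10 = 8.5330%
CAPM required = R_f + β·MRP = 4.73% + 0.559 × 6.43% = 8.32437%
α = realised − required = 8.5330% − 8.32437% = +0.21%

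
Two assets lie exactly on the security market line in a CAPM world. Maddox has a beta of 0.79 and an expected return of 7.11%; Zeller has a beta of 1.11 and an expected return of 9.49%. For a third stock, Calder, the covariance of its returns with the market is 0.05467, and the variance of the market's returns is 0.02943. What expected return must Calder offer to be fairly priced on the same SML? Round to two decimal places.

15.05%

MRP = (9.49% − 7.11%) / (1.11 − 0.79) = 7.4375%
R_f = 7.11% − 0.79 × 7.4375% = 1.2344%
β_Calder = Cov / Var(R_m) = 0.05467 / 0.02943 = 1.8576
E(R_Calder) = R_f + β × MRP = 1.2344% + 1.8576 × 7.4375% = 15.05%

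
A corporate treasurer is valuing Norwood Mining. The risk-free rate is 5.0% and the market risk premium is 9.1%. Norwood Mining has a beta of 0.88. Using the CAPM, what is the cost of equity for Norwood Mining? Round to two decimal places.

13.01%

E(R) = R_f + β × MRP = 5.0% + 0.88 × 9.1% = 13.01%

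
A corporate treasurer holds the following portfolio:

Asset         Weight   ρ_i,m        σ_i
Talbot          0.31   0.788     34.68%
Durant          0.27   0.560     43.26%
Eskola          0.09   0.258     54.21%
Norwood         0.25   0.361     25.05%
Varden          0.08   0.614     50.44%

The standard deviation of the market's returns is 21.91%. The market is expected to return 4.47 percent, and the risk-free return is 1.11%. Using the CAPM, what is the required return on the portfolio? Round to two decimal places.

4.33%

β_Talbot = 0.788 × 34.68% / 21.91% = 1.2473
β_Durant = 0.560 × 43.26% / 21.91% = 1.1057
β_Eskola = 0.258 × 54.21% / 21.91% = 0.6383
β_Norwood = 0.361 × 25.05% / 21.91% = 0.4127
β_Varden = 0.614 × 50.44% / 21.91% = 1.4135
β_P = Σ w_i β_i = 0.31×1.2473 + 0.27×1.1057 + 0.09×0.6383 + 0.25×0.4127 + 0.08×1.4135 = 0.9589
MRP = 4.47% − 1.11% = 3.36%
E(R_P) = R_f + β_P × MRP = 1.11% + 0.9589 × 3.36% = 4.33%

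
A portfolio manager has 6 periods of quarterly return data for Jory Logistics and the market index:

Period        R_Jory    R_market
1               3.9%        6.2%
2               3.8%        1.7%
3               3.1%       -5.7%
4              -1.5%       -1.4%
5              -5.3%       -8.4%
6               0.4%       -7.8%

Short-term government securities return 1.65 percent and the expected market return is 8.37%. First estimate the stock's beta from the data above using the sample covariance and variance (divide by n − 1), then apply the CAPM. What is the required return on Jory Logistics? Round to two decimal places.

4.37%

Mean R_i = (3.9 + 3.8 + 3.1 − 1.5 − 5.3 + 0.4) / 6 = 0.7333%
Mean R_m = (6.2 + 1.7 − 5.7 − 1.4 − 8.4 − 7.8) / 6 = -2.5667%
Σ(R_i − R̄_i)(R_m − R̄_m) = 67.7633  ⇒  Cov = 67.7633 / 5 = 13.5527
Σ(R_m − R̄_m)² = 167.6533  ⇒  Var(R_m) = 167.6533 / 5 = 33.5307
β = Cov / Var(R_m) = 13.5527 / 33.5307 = 0.4042
MRP = 8.37% − 1.65% = 6.72%
E(R) = R_f + β × MRP = 1.65% + 0.4042 × 6.72% = 4.37%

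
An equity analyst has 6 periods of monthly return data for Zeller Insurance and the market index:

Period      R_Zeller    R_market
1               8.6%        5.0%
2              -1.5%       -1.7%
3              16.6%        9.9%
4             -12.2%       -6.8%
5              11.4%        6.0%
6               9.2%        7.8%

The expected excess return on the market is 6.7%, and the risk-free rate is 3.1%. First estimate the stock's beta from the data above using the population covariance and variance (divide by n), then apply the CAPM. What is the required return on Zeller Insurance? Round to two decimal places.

Mean R_i = (8.6 − 1.5 + 16.6 − 12.2 + 11.4 + 9.2) / 6 = 5.3500%
Mean R_m = (5.0 − 1.7 + 9.9 − 6.8 + 6.0 + 7.8) / 6 = 3.3667%
Σ(R_i − R̄_i)(R_m − R̄_m) = 324.9400  ⇒  Cov = 324.9400 / 6 = 54.1567
Σ(R_m − R̄_m)² = 200.9733  ⇒  Var(R_m) = 200.9733 / 6 = 33.4956
β = Cov / Var(R_m) = 54.1567 / 33.4956 = 1.6168
E(R) = R_f + β × MRP = 3.1% + 1.6168 × 6.7% = 13.93%

13.93%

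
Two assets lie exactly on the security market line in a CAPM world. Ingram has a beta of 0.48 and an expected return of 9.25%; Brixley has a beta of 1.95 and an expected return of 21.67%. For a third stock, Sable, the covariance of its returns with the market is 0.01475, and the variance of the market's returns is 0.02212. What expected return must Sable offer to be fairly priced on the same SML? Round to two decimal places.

MRP = (21.67% − 9.25%) / (1.95 − 0.48) = 8.4490%
R_f = 9.25% − 0.48 × 8.4490% = 5.1945%
β_Sable = Cov / Var(R_m) = 0.01475 / 0.02212 = 0.6668
E(R_Sable) = R_f + β × MRP = 5.1945% + 0.6668 × 8.4490% = 10.83%

10.83%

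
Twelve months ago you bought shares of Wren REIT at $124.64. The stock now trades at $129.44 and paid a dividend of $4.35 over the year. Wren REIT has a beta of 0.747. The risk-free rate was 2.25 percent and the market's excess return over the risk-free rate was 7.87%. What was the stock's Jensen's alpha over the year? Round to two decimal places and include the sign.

-0.79%

Realised HPR = (P1 + D1 − P0) / P0 = (129.44 + 4.35 − 124.64) / 124.64 = 9.15 / 124.64 = 7.3411%
CAPM required = R_f + β·MRP = 2.25% + 0.747 × 7.87% = 8.12889%
α = realised − required = 7.3411% − 8.12889% = -0.79%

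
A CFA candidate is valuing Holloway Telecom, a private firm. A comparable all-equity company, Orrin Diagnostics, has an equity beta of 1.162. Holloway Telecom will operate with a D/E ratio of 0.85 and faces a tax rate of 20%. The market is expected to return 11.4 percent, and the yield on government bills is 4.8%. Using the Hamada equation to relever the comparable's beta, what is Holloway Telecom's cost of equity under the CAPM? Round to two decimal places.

17.68%

β_L = β_U × [1 + (1 − t)(D/E)] = 1.162 × [1 + (1 − 0.20) × 0.85]
    = 1.162 × [1 + 0.80 × 0.85] = 1.162 × 1.6800 = 1.9522
MRP = 11.4% − 4.8% = 6.60%
E(R) = R_f + β_L × MRP = 4.8% + 1.9522 × 6.6% = 17.68%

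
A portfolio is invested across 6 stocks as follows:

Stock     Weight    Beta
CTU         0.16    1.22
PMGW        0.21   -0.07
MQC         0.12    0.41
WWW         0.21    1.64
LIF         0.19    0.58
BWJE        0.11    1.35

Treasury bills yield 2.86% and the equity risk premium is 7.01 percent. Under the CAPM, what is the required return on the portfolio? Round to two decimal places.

8.70%

β_P = Σ w_i β_i = 0.16×1.22 + 0.21×-0.07 + 0.12×0.41 + 0.21×1.64 + 0.19×0.58 + 0.11×1.35 = 0.8328
E(R_P) = R_f + β_P × MRP = 2.86% + 0.8328 × 7.01% = 8.70%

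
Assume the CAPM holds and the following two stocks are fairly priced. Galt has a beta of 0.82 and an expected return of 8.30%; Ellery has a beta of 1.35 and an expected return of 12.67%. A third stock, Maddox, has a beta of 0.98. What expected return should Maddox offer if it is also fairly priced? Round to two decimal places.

9.62%

MRP (SML slope) = (12.67% − 8.30%) / (1.35 − 0.82) = 4.37% / 0.53 = 8.2453%
R_f (intercept) = 8.30% − 0.82 × 8.2453% = 1.5389%
E(R_Maddox) = R_f + β × MRP = 1.5389% + 0.98 × 8.2453% = 9.62%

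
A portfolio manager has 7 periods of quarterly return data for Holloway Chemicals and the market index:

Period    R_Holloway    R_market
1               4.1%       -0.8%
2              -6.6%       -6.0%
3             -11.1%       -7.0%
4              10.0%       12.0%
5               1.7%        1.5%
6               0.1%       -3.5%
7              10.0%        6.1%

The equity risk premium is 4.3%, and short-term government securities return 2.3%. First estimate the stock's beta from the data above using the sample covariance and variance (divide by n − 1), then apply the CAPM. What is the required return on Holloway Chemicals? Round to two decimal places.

6.81%

Mean R_i = (4.1 − 6.6 − 11.1 + 10.0 + 1.7 + 0.1 + 10.0) / 7 = 1.1714%
Mean R_m = (-0.8 − 6.0 − 7.0 + 12.0 + 1.5 − 3.5 + 6.1) / 7 = 0.3286%
Σ(R_i − R̄_i)(R_m − R̄_m) = 294.5257  ⇒  Cov = 294.5257 / 6 = 49.0876
Σ(R_m − R̄_m)² = 280.5943  ⇒  Var(R_m) = 280.5943 / 6 = 46.7657
β = Cov / Var(R_m) = 49.0876 / 46.7657 = 1.0496
E(R) = R_f + β × MRP = 2.3% + 1.0496 × 4.3% = 6.81%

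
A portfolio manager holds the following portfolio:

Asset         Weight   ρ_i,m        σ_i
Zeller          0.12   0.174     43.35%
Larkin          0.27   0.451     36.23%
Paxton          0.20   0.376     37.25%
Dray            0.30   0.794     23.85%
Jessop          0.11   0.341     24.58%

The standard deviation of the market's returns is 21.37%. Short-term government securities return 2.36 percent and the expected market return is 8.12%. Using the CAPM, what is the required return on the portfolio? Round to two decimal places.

6.33%

β_Zeller = 0.174 × 43.35% / 21.37% = 0.3530
β_Larkin = 0.451 × 36.23% / 21.37% = 0.7646
β_Paxton = 0.376 × 37.25% / 21.37% = 0.6554
β_Dray = 0.794 × 23.85% / 21.37% = 0.8861
β_Jessop = 0.341 × 24.58% / 21.37% = 0.3922
β_P = Σ w_i β_i = 0.12×0.3530 + 0.27×0.7646 + 0.20×0.6554 + 0.30×0.8861 + 0.11×0.3922 = 0.6889
MRP = 8.12% − 2.36% = 5.76%
E(R_P) = R_f + β_P × MRP = 2.36% + 0.6889 × 5.76% = 6.33%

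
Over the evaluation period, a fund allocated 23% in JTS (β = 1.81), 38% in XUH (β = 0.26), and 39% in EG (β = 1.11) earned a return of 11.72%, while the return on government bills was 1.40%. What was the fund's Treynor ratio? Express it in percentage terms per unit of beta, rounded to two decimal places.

10.89%

β_P = 0.23×1.81 + 0.38×0.26 + 0.39×1.11 = 0.9480
Treynor = (R_P − R_f) / β_P = (11.72% − 1.40%) / 0.9480 = 10.32% / 0.9480 = 10.89%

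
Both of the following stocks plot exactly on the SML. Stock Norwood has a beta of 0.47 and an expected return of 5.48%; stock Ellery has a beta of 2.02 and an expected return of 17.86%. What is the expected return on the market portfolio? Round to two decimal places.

Both satisfy E(R) = R_f + β·MRP, so the slope of the SML is
MRP = (17.86% − 5.48%) / (2.02 − 0.47) = 12.38% / 1.55 = 7.9871%
R_f = E(R_Norwood) − β_Norwood·MRP = 5.48% − 0.47 × 7.9871% = 1.7261%
E(R_m) = R_f + MRP = 1.7261% + 7.9871% = 9.71%

9.71%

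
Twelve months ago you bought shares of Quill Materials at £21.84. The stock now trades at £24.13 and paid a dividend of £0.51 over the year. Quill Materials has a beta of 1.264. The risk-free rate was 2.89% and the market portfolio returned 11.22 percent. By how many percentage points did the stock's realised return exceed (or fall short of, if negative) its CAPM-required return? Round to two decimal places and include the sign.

Realised HPR = (P1 + D1 − P0) / P0 = (24.13 + 0.51 − 21.84) / 21.84 = 2.80 / 21.84 = 12.8205%
MRP = 11.22% − 2.89% = 8.33%
CAPM required = R_f + β·MRP = 2.89% + 1.264 × 8.33% = 13.41912%
α = realised − required = 12.8205% − 13.41912% = -0.60%

-0.60%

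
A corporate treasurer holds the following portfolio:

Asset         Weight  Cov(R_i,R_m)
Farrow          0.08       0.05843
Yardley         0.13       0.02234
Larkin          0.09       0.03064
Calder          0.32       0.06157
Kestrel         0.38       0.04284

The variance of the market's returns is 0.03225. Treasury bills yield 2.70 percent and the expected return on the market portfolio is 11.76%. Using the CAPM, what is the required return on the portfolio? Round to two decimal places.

15.71%

β_Farrow = 0.05843 / 0.03225 = 1.8118
β_Yardley = 0.02234 / 0.03225 = 0.6927
β_Larkin = 0.03064 / 0.03225 = 0.9501
β_Calder = 0.06157 / 0.03225 = 1.9091
β_Kestrel = 0.04284 / 0.03225 = 1.3284
β_P = Σ w_i β_i = 0.08×1.8118 + 0.13×0.6927 + 0.09×0.9501 + 0.32×1.9091 + 0.38×1.3284 = 1.4362
MRP = 11.76% − 2.70% = 9.06%
E(R_P) = R_f + β_P × MRP = 2.70% + 1.4362 × 9.06% = 15.71%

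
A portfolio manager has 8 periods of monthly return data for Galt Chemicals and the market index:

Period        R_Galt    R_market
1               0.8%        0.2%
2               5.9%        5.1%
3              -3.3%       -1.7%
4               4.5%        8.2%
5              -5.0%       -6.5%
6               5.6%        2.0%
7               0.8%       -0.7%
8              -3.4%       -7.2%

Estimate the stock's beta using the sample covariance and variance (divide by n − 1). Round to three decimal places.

Mean R_i = (0.8 + 5.9 − 3.3 + 4.5 − 5.0 + 5.6 + 0.8 − 3.4) / 8 = 0.7375%
Mean R_m = (0.2 + 5.1 − 1.7 + 8.2 − 6.5 + 2.0 − 0.7 − 7.2) / 8 = -0.0750%
Σ(R_i − R̄_i)(R_m − R̄_m) = 140.8225  ⇒  Cov = 140.8225 / 7 = 20.1175
Σ(R_m − R̄_m)² = 194.7150  ⇒  Var(R_m) = 194.7150 / 7 = 27.8164
β = Cov / Var(R_m) = 20.1175 / 27.8164 = 0.7232

0.723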